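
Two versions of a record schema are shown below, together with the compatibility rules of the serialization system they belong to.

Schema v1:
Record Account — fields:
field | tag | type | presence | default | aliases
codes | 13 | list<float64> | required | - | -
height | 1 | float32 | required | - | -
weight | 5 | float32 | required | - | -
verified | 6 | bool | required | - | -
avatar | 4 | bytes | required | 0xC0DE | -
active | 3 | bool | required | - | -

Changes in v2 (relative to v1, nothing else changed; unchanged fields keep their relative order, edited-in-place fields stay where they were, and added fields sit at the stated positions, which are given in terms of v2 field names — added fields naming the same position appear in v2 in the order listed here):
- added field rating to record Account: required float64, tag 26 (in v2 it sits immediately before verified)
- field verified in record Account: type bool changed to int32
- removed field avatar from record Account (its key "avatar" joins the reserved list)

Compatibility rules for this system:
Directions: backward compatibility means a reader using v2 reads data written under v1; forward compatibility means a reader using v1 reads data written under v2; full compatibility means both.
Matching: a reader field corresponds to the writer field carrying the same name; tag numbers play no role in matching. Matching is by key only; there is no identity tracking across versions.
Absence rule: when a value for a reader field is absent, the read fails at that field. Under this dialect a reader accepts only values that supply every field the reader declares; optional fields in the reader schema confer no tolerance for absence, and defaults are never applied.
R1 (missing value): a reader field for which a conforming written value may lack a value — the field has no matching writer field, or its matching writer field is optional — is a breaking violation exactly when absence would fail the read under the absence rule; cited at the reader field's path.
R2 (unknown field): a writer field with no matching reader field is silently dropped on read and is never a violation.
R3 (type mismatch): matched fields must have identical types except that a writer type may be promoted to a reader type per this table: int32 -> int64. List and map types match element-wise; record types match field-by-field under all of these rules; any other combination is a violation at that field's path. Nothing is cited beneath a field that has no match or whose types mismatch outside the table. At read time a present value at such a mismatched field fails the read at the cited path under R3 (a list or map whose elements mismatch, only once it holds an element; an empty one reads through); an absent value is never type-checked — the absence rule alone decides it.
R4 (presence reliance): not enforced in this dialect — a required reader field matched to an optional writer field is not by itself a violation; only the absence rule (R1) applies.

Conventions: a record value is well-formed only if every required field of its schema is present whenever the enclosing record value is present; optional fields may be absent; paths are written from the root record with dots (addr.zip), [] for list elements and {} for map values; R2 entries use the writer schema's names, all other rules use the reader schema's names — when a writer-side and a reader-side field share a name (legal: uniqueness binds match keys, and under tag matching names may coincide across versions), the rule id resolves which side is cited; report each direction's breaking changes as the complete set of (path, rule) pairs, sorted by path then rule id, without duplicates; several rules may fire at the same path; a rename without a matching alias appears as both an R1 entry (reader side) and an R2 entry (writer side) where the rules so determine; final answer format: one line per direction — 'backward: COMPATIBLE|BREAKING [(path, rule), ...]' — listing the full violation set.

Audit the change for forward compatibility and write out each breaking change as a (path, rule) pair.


the writer's type comes first in each Account pair
forward analysis of Account with v1 as reader and v2 as writer:
  list<float64> -> list<float64>, writer required: codes aligns to codes
  float32 -> float32, writer required: height aligns to height
  float32 -> float32, writer required: weight aligns to weight
  int32 -> bool, writer required: verified aligns to verified
  avatar: no writer match
  bool -> bool, writer required: active aligns to active
  writer rating: unknown to reader
  violation R1 at avatar
  violation R3 at verified
  => forward: BREAKING (2)
the rest of the Account diff is inert for this question:
  added field rating to record Account: required float64, tag 26 (in v2 it sits immediately before verified) -> its effect on Account is confined to the backward direction, not asked

forward: BREAKING [(avatar, R1), (verified, R3)]


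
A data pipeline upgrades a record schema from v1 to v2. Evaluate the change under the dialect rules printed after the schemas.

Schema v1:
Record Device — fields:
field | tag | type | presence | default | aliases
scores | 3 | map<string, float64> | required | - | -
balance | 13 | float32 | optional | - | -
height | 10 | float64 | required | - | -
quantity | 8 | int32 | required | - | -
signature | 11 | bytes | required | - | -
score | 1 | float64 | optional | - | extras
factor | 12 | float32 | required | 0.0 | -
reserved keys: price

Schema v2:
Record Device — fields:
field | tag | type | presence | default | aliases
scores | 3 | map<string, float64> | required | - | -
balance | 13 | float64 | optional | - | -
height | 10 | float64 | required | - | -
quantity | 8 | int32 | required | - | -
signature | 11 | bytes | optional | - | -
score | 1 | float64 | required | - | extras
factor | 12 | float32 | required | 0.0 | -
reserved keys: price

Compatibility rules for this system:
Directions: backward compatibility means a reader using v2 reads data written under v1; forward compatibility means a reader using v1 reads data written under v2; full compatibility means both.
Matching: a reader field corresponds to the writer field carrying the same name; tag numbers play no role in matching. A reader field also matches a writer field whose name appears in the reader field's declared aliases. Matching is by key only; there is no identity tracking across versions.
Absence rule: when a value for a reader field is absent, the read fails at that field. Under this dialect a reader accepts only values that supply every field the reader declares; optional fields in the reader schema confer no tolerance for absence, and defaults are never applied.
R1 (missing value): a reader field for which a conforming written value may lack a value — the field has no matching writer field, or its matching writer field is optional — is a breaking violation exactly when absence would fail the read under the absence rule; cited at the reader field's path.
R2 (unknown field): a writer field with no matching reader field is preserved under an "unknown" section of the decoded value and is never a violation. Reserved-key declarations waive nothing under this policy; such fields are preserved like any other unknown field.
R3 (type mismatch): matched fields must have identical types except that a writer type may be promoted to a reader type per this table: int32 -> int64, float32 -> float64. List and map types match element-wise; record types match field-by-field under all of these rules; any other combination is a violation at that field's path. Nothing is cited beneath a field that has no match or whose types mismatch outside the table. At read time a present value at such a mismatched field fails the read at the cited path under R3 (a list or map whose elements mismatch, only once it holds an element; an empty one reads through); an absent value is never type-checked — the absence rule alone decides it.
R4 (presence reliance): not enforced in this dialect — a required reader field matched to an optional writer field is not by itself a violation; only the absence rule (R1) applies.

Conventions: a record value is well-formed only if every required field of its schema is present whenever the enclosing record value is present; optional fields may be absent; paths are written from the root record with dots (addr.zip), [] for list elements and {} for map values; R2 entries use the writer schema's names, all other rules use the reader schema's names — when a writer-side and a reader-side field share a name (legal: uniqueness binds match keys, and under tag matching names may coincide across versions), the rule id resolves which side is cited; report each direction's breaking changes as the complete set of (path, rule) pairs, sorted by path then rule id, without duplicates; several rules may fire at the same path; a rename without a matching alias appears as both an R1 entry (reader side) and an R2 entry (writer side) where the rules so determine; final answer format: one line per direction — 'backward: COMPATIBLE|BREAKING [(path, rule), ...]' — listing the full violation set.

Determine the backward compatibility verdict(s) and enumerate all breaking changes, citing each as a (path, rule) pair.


backward: BREAKING [(balance, R1), (score, R1)]

the writer's type comes first in each Device pair
backward pass over Device, reader schema v2, writer schema v1:
  writer required, map<string, float64> -> map<string, float64>: reader scores maps from writer scores
  writer optional, float32 -> float64: reader balance maps from writer balance
  writer required, float64 -> float64: reader height maps from writer height
  writer required, int32 -> int32: reader quantity maps from writer quantity
  writer required, bytes -> bytes: reader signature maps from writer signature
  writer optional, float64 -> float64: reader score maps from writer score
  writer required, float32 -> float32: reader factor maps from writer factor
  R1 fires at balance
  R1 fires at score
  => backward: BREAKING (2)
the other Device changes do not affect what is asked:
  field score in record Device: optional changed to required -> its effect on Device is confined to the forward direction, not asked
  field balance in record Device: type float32 changed to float64 -> its effect on Device is confined to the forward direction, not asked
  field signature in record Device: required changed to optional -> its effect on Device is confined to the forward direction, not asked


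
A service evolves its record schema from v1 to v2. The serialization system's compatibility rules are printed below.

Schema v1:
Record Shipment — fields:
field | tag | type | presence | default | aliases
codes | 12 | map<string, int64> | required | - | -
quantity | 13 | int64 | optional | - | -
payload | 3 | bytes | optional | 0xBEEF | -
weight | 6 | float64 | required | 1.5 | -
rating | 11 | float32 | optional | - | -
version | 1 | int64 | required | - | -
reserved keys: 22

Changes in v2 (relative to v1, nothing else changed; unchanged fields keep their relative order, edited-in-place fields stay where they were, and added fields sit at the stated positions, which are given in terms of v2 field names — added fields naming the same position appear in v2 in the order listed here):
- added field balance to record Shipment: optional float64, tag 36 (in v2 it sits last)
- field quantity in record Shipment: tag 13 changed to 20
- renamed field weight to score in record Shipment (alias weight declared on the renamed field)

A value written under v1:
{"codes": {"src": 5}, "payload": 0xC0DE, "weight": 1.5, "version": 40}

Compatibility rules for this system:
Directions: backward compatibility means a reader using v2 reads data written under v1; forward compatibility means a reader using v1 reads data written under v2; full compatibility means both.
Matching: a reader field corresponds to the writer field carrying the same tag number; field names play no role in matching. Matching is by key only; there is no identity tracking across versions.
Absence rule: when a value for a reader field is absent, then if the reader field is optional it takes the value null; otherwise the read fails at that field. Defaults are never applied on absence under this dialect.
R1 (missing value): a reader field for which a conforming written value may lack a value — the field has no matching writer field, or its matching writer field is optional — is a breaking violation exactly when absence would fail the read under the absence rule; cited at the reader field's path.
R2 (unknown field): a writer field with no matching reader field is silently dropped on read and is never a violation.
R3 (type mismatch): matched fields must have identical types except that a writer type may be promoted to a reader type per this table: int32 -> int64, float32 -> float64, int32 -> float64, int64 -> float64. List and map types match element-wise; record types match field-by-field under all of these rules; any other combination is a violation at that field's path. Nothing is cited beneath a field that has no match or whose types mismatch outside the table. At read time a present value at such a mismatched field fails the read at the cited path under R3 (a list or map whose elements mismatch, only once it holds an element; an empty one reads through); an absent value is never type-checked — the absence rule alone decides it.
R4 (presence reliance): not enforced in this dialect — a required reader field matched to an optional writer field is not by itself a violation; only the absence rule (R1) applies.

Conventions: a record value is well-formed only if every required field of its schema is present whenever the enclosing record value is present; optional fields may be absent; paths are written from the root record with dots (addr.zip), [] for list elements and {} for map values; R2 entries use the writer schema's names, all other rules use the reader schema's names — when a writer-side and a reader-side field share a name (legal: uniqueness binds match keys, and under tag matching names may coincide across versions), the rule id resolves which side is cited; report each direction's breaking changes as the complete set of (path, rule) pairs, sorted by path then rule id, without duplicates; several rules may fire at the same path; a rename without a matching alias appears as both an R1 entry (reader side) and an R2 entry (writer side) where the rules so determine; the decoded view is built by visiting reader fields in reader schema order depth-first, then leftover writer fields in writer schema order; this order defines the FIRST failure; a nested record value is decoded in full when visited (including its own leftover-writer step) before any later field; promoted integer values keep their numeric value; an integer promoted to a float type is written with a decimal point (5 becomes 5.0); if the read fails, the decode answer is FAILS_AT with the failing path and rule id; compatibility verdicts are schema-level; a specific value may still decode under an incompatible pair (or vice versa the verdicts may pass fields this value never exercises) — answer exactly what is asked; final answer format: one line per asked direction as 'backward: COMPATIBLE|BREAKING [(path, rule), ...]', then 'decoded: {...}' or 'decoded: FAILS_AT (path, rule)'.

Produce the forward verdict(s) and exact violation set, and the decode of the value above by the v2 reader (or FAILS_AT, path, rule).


arrows below run writer -> reader for Shipment
forward for Shipment (reader v1, writer v2):
  codes: paired with writer codes (map<string, int64> -> map<string, int64>; writer required)
  quantity: no writer match
  payload: paired with writer payload (bytes -> bytes; writer optional)
  weight: paired with writer score (float64 -> float64; writer required)
  rating: paired with writer rating (float32 -> float32; writer optional)
  version: paired with writer version (int64 -> int64; writer required)
  leftover writer field: quantity
  leftover writer field: balance
  => no violations; forward on Shipment: COMPATIBLE
decode walk for Shipment under reader schema v2:
  codes := {"src": 5}
  quantity := null (not supplied -> null)
  payload := 0xC0DE
  score := 1.5 (from writer weight)
  rating := null (not supplied -> null)
  version := 40
  balance := null (not supplied -> null)
  => decoded: {"codes": {"src": 5}, "quantity": null, "payload": 0xC0DE, "score": 1.5, "rating": null, "version": 40, "balance": null}
the other Shipment changes do not affect what is asked:
  field quantity in record Shipment: tag 13 changed to 20 -> fires no rule on Shipment, leaving the asked answer as it is

forward: COMPATIBLE []; decoded: {"codes": {"src": 5}, "quantity": null, "payload": 0xC0DE, "score": 1.5, "rating": null, "version": 40, "balance": null}


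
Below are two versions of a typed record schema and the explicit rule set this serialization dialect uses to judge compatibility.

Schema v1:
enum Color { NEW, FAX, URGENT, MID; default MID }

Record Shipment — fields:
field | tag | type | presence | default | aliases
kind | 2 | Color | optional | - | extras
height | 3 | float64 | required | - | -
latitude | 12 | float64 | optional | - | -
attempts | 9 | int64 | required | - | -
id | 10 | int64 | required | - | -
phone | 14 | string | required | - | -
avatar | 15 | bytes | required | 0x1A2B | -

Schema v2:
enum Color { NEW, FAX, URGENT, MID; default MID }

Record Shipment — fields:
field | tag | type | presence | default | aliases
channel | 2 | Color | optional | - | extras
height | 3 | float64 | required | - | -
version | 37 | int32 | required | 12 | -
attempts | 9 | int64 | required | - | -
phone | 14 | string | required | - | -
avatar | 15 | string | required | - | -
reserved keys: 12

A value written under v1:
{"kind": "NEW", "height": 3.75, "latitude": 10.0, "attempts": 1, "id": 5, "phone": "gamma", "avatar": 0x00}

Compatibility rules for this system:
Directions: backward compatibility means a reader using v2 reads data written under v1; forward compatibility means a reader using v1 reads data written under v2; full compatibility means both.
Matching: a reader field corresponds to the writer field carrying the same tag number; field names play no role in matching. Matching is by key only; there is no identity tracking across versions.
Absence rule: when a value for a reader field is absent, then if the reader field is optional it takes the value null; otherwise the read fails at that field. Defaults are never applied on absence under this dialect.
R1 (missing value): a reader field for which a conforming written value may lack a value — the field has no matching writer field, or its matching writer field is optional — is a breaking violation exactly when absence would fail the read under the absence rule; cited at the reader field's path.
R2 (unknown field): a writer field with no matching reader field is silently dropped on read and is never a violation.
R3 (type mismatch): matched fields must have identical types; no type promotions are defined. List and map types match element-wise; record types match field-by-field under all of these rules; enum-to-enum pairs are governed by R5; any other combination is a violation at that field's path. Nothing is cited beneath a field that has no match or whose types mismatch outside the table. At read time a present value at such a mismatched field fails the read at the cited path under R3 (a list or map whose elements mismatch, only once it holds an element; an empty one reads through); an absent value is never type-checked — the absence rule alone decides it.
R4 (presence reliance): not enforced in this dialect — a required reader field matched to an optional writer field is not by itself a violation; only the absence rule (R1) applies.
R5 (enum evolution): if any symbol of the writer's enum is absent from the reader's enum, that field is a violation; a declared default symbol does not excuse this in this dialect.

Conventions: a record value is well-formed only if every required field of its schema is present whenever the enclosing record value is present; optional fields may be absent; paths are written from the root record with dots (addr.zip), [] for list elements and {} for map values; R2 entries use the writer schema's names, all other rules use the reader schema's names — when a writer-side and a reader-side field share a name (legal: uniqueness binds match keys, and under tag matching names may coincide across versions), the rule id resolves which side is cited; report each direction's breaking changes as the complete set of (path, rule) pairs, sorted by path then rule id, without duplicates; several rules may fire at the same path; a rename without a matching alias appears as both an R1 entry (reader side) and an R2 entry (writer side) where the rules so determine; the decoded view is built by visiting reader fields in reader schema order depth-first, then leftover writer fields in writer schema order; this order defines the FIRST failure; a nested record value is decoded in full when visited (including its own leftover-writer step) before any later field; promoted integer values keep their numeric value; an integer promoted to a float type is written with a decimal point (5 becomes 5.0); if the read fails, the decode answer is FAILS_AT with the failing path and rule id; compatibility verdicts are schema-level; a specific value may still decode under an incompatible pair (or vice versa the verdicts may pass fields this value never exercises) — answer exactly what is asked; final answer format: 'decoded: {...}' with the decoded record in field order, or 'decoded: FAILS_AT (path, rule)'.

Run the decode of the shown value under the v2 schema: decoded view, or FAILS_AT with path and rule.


decoded: FAILS_AT (version, R1)

each type pair in Shipment: writer, then reader
decode walk for Shipment under reader schema v2:
  channel := "NEW" (from writer kind)
  height := 3.75
  read fails at version under R1 (no fill)
  => FAILS_AT (version, R1)
the other Shipment changes do not affect what is asked:
  removed field latitude from record Shipment (its key 12 joins the reserved list) -> no rule fires on it and the decoded Shipment view is identical with or without it
  field avatar in record Shipment: type bytes changed to string (its default is dropped) -> shifts the Shipment verdicts, not this decode
  renamed field kind to channel in record Shipment -> no rule fires on it and the decoded Shipment view is identical with or without it
  removed field id from record Shipment -> shifts the Shipment verdicts, not this decode


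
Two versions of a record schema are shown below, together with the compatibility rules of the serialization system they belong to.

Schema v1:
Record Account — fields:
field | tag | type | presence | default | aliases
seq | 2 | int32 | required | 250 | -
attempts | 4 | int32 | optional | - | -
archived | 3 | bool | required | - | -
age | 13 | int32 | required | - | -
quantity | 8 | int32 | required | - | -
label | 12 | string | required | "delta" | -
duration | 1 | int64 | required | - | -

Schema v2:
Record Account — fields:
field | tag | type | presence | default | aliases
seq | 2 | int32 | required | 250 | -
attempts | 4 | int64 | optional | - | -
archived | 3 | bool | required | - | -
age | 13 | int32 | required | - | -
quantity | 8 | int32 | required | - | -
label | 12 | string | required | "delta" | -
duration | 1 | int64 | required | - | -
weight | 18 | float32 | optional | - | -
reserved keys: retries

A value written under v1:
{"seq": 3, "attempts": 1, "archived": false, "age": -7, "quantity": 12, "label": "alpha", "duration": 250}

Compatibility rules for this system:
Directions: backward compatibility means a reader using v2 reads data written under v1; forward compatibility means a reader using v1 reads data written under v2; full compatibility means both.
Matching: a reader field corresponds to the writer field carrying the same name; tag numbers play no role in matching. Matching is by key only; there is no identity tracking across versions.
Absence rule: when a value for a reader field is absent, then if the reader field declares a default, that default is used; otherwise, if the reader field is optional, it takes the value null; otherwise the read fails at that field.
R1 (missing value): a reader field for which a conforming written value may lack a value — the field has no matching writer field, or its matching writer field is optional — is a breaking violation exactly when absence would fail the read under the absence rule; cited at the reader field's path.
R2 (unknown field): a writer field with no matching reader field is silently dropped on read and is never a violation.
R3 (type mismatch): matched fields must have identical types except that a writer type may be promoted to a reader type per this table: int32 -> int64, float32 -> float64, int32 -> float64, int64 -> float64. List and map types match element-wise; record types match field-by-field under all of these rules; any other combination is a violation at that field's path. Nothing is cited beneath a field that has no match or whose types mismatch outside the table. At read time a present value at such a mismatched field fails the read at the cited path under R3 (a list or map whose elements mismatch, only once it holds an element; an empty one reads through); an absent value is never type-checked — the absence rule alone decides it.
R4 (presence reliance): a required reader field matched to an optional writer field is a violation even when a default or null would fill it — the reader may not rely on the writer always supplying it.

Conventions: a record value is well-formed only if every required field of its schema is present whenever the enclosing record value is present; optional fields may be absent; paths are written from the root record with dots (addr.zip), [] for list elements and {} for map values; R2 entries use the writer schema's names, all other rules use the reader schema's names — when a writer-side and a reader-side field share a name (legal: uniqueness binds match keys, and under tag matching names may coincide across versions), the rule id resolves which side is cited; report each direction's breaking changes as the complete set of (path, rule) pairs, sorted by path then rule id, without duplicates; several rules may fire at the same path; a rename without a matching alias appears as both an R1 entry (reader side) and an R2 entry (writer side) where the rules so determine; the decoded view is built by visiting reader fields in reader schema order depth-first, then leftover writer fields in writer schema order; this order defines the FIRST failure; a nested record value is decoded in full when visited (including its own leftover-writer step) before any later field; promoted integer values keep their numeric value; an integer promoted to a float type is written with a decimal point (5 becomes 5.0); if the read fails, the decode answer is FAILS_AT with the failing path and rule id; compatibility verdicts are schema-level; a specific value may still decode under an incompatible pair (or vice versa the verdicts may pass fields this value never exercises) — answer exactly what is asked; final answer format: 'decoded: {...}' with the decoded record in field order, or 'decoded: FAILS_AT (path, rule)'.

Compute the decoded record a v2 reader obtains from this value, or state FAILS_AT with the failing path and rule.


decoded: {"seq": 3, "attempts": 1, "archived": false, "age": -7, "quantity": 12, "label": "alpha", "duration": 250, "weight": null}

arrows below run writer -> reader for Account
decode (reader v2):
  seq := 3
  attempts := 1 (int32 -> int64)
  archived := false
  age := -7
  quantity := 12
  label := "alpha"
  duration := 250
  weight := null (absent, optional -> null)
  => decoded: {"seq": 3, "attempts": 1, "archived": false, "age": -7, "quantity": 12, "label": "alpha", "duration": 250, "weight": null}
checking off the Account differences that do not matter here:
  field attempts in record Account: type int32 changed to int64 -> schema-level compatibility only; this Account value's decode is unchanged


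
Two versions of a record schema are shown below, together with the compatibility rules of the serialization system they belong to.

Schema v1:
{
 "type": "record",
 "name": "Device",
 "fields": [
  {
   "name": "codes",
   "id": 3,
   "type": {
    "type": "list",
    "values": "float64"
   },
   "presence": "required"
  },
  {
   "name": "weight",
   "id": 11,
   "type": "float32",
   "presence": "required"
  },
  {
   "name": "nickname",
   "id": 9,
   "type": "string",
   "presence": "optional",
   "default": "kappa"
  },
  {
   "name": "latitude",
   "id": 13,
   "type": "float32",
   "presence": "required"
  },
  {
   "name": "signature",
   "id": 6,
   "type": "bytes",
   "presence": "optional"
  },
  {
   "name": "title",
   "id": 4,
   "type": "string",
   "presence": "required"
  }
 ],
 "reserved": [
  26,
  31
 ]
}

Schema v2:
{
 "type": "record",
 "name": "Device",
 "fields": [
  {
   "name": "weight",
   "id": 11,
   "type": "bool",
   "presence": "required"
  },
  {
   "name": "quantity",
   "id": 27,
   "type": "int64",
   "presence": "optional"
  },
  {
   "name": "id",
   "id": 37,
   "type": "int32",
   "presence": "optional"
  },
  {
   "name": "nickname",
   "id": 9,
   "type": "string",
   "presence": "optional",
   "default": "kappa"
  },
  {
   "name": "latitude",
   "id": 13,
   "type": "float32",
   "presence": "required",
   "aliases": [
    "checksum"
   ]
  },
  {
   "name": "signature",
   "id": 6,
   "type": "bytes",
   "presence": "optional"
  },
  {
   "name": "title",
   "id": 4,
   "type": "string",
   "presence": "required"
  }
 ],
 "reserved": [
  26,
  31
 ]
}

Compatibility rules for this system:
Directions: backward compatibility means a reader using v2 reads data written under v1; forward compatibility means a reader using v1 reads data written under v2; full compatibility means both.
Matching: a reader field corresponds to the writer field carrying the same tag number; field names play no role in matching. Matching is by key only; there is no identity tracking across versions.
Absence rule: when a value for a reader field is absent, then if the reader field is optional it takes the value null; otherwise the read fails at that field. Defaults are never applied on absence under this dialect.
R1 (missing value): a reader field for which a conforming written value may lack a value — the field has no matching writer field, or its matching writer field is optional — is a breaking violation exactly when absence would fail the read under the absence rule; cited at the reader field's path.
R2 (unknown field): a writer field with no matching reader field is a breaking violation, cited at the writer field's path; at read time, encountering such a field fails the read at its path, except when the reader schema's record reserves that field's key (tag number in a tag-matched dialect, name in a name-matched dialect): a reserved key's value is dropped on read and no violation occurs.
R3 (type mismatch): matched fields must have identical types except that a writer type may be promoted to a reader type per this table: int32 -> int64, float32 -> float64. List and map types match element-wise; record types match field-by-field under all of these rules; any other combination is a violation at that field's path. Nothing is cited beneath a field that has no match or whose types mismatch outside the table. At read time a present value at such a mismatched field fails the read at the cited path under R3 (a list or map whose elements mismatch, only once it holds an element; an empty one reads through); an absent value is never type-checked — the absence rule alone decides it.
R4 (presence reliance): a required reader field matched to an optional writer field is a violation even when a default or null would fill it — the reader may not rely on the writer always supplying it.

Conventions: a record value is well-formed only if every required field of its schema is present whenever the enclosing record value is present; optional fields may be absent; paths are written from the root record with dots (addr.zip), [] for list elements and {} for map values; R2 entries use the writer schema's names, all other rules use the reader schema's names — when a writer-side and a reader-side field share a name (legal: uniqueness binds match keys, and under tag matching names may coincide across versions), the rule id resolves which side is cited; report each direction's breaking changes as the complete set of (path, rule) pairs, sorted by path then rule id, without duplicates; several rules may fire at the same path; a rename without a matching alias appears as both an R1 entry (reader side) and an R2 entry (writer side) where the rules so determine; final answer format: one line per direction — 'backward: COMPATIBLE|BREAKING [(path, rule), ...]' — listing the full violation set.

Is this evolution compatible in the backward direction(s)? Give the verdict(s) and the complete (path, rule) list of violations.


arrows below run writer -> reader for Device
backward for Device (reader v2, writer v1):
  weight <- weight (float32 -> bool, writer required)
  quantity: no writer match
  id: no writer match
  nickname <- nickname (string -> string, writer optional)
  latitude <- latitude (float32 -> float32, writer required)
  signature <- signature (bytes -> bytes, writer optional)
  title <- title (string -> string, writer required)
  writer field codes has no reader counterpart
  rule R2 violated at codes
  rule R3 violated at weight
  => 2 violation(s): backward is BREAKING for Device
remaining Device differences; none change what is asked:
  added field quantity to record Device: optional int64, tag 27 (in v2 it sits immediately before nickname) -> matters only for Device's forward compatibility — outside the asked direction
  added field id to record Device: optional int32, tag 37 (in v2 it sits immediately before nickname) -> matters only for Device's forward compatibility — outside the asked direction

backward: BREAKING [(codes, R2), (weight, R3)]


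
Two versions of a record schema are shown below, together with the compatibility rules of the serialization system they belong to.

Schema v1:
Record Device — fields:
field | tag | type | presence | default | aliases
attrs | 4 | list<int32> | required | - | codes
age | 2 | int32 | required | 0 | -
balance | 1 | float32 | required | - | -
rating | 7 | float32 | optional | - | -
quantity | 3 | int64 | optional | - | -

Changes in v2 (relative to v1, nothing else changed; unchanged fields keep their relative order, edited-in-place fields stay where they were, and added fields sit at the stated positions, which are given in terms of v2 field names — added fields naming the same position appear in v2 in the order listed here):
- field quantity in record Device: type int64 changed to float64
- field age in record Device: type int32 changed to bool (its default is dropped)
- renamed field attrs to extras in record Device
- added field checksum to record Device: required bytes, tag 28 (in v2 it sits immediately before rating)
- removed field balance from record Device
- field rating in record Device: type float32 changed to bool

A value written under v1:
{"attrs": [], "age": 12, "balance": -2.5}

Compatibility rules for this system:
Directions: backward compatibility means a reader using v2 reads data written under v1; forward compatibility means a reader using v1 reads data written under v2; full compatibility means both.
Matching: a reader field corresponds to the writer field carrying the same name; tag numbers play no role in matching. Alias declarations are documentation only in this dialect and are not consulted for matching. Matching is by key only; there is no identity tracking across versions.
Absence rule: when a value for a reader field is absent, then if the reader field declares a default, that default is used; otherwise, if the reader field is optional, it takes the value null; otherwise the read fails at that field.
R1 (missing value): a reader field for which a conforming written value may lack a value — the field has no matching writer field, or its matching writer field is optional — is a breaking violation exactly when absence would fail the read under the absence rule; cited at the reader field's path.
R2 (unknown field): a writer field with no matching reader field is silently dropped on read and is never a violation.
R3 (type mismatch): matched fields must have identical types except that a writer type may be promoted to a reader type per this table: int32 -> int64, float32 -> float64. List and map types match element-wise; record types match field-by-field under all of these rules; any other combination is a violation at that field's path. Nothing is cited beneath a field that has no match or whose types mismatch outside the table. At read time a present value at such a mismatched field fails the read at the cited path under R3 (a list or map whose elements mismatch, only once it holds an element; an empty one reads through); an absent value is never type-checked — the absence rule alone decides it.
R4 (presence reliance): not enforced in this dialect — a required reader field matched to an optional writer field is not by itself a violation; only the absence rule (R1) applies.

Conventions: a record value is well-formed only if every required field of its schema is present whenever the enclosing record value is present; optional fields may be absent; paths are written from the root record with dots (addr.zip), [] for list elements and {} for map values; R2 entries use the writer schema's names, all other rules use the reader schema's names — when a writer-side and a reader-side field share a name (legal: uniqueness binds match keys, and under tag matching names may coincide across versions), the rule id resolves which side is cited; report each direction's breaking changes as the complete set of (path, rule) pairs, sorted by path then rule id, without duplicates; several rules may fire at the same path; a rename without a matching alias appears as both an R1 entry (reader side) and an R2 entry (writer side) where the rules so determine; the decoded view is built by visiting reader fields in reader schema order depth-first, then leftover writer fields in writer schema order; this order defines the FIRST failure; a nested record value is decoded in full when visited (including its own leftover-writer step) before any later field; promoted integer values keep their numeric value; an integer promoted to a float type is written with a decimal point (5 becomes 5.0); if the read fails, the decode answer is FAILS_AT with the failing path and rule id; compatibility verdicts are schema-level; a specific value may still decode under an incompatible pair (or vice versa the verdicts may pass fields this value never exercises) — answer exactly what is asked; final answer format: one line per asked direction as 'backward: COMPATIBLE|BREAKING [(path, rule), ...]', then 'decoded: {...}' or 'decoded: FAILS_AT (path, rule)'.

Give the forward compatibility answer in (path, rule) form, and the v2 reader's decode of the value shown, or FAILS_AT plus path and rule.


forward: BREAKING [(age, R3), (attrs, R1), (balance, R1), (quantity, R3), (rating, R3)]; decoded: FAILS_AT (extras, R1)

arrows below run writer -> reader for Device
forward analysis of Device with v1 as reader and v2 as writer:
  attrs has no writer counterpart
  bool -> int32, writer required: age aligns to age
  balance has no writer counterpart
  bool -> float32, writer optional: rating aligns to rating
  float64 -> int64, writer optional: quantity aligns to quantity
  extras (writer side), unknown to reader
  checksum (writer side), unknown to reader
  violation R3 at age
  violation R1 at attrs
  violation R1 at balance
  violation R3 at quantity
  violation R3 at rating
  => 5 violation(s): forward is BREAKING for Device
decode walk for Device under reader schema v2:
  read fails at extras under R1 (no fill)
  => FAILS_AT (extras, R1)
ruling out the remaining Device differences:
  added field checksum to record Device: required bytes, tag 28 (in v2 it sits immediately before rating) -> fires only in the backward direction of Device, which is not asked here


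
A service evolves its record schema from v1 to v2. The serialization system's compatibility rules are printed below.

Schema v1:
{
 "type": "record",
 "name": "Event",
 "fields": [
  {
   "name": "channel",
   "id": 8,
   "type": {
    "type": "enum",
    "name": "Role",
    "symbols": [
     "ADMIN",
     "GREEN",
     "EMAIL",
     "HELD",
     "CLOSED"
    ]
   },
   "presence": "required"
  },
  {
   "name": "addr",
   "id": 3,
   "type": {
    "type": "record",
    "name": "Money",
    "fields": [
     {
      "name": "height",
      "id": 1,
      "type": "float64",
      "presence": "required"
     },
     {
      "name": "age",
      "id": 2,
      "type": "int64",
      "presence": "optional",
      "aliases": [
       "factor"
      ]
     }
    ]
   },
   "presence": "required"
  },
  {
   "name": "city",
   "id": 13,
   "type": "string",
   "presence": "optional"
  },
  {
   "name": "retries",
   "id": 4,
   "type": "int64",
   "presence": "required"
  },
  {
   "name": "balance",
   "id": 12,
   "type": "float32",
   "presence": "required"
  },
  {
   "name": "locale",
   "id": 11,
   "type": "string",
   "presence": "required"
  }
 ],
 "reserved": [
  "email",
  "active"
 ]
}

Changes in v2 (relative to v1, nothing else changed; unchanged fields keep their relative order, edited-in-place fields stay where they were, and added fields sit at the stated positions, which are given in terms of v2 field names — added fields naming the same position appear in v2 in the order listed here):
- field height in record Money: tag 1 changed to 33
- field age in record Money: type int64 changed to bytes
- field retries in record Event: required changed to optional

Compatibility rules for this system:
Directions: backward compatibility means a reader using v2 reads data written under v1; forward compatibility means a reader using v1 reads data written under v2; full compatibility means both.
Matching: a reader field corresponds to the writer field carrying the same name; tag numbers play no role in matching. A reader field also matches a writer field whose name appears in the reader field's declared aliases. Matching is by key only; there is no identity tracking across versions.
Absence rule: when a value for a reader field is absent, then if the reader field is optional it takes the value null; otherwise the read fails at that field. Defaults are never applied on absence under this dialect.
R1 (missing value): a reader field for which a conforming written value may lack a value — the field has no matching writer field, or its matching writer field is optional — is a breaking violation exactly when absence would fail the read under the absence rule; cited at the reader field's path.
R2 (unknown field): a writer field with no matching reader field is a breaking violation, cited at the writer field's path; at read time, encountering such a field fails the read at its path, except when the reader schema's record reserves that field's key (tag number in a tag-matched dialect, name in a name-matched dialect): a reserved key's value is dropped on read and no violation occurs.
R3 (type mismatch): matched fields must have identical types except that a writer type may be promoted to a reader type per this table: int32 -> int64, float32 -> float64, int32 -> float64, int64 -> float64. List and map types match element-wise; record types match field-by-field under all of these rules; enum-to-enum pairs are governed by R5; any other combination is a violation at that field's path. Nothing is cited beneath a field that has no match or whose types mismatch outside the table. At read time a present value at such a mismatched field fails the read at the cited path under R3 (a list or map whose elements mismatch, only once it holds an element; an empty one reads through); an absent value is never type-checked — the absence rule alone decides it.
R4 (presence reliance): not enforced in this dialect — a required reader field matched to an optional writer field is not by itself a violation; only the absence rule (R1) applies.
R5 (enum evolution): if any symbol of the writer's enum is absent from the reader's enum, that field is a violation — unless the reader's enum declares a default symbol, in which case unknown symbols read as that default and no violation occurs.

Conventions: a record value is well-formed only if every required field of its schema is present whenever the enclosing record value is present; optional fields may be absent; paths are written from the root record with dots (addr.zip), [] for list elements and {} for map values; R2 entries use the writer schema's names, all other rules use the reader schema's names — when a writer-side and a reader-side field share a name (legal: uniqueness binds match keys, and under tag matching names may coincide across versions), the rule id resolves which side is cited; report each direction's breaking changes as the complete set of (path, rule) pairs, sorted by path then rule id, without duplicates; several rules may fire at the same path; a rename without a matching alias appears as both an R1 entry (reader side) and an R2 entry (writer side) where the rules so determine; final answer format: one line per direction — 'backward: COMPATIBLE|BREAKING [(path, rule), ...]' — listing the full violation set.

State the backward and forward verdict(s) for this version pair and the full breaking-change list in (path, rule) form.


backward: BREAKING [(addr.age, R3)]; forward: BREAKING [(addr.age, R3), (retries, R1)]

arrows below run writer -> reader for Event
backward analysis of Event with v2 as reader and v1 as writer:
  writer required, Role -> Role: reader channel maps from writer channel
  writer required, Money -> Money: reader addr maps from writer addr
  writer optional, string -> string: reader city maps from writer city
  writer required, int64 -> int64: reader retries maps from writer retries
  writer required, float32 -> float32: reader balance maps from writer balance
  writer required, string -> string: reader locale maps from writer locale
  writer required, float64 -> float64: reader addr.height maps from writer addr.height
  writer optional, int64 -> bytes: reader addr.age maps from writer addr.age
  breaking: (addr.age, R3)
  => backward: BREAKING (1)
forward analysis of Event with v1 as reader and v2 as writer:
  writer required, Role -> Role: reader channel maps from writer channel
  writer required, Money -> Money: reader addr maps from writer addr
  writer optional, string -> string: reader city maps from writer city
  writer optional, int64 -> int64: reader retries maps from writer retries
  writer required, float32 -> float32: reader balance maps from writer balance
  writer required, string -> string: reader locale maps from writer locale
  writer required, float64 -> float64: reader addr.height maps from writer addr.height
  writer optional, bytes -> int64: reader addr.age maps from writer addr.age
  breaking: (addr.age, R3)
  breaking: (retries, R1)
  => forward: BREAKING (2)
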